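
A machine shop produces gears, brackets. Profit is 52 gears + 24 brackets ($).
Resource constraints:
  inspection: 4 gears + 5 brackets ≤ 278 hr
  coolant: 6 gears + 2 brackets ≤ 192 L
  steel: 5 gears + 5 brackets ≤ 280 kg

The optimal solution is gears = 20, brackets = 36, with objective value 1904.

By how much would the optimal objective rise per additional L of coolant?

7

Binding: coolant and steel. Non-binding: inspection (18 unused).
Since inspection is not tight, its dual is 0.
From A_Bᵀ y = c: 6·y_coolant + 5·y_steel = 52; 2·y_coolant + 5·y_steel = 24.
→ y_coolant = 7 and y_steel = 2.
Shadow price of coolant = 7.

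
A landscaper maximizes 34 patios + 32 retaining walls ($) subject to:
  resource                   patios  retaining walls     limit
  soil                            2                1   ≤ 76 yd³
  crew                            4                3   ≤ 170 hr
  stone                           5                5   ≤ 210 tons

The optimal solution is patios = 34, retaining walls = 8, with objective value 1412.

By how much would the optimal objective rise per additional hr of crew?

0

At the optimum: soil uses 76 of 76 (binding); crew uses 160 of 170 (slack = 10); stone uses 210 of 210 (binding).
By complementary slackness, y = 0 for the non-binding constraint.
Dual feasibility on the basic columns requires 2·y_soil + 5·y_stone = 34, 1·y_soil + 5·y_stone = 32.
This yields shadow prices y_soil = 2, y_stone = 6.
Shadow price of crew = 0.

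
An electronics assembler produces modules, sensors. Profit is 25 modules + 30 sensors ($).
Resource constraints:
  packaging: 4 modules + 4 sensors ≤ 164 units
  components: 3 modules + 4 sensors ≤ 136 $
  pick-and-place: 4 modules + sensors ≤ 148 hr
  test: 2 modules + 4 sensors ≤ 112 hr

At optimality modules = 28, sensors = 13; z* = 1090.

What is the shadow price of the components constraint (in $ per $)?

Binding: packaging and components. Non-binding: pick-and-place (23 unused), test (4 unused).
By complementary slackness, y = 0 for the non-binding constraints.
Dual feasibility on the basic columns requires 4·y_packaging + 3·y_components = 25, 4·y_packaging + 4·y_components = 30.
Solving: y_packaging = 2.5, y_components = 5.
Shadow price of components = 5.

5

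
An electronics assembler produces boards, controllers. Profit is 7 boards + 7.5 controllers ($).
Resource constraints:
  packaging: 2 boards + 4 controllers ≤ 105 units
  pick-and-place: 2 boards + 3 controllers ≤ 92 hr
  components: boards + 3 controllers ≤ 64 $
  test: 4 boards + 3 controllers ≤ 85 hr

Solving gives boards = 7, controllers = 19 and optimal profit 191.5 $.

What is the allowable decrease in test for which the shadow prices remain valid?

Binding constraints: components, test. The basis is B = [[1,3],[4,3]] with det -9.
Per unit decrease in test, x* moves by d = (-0.3333, 0.1111).
The basis stays optimal until boards reaches 0; allowable decrease = 21 hr.

21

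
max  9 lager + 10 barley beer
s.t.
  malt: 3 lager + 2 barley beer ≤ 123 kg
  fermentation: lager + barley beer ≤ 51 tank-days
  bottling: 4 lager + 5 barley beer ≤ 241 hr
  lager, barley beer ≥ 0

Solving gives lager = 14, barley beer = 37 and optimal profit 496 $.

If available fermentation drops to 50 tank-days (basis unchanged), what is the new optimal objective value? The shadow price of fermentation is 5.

Δb = -1, so new z* = 496 + (5)·(-1) = 496 − 5 = 491.

491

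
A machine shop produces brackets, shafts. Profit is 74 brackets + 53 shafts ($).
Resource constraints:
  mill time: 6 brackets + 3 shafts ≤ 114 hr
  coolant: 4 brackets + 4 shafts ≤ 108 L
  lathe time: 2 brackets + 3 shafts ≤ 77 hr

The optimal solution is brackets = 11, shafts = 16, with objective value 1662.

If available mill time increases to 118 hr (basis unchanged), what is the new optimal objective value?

1690

At the optimum: mill time uses 114 of 114 (binding); coolant uses 108 of 108 (binding); lathe time uses 70 of 77 (slack = 7).
Slack constraints have shadow price 0 (complementary slackness).
From A_Bᵀ y = c: 6·y_mill time + 4·y_coolant = 74; 3·y_mill time + 4·y_coolant = 53.
Solving: y_mill time = 7, y_coolant = 8.
Δz = y_mill time·Δb = 7 × (4) = 28, so new z* = 1662 + 28 = 1690.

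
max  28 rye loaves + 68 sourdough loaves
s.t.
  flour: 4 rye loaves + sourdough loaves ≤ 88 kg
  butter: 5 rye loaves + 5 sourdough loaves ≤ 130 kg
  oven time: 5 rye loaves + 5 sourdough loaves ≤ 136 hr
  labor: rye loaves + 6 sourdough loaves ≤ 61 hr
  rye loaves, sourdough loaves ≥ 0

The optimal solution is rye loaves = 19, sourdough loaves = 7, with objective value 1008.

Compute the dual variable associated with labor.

8

At the optimum: flour uses 83 of 88 (slack = 5); butter uses 130 of 130 (binding); oven time uses 130 of 136 (slack = 6); labor uses 61 of 61 (binding).
Slack constraints have shadow price 0 (complementary slackness).
From A_Bᵀ y = c: 5·y_butter + 1·y_labor = 28; 5·y_butter + 6·y_labor = 68.
→ y_butter = 4 and y_labor = 8.
Shadow price of labor = 8.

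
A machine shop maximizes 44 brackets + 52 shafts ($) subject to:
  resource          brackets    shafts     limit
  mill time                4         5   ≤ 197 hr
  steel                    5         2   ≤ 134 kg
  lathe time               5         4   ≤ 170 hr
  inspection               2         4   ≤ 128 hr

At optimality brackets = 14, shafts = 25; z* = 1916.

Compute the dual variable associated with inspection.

Check each constraint at x*: mill time 181/197 (slack 16); steel 120/134 (slack 14); lathe time 170/170 (tight); inspection 128/128 (tight).
By complementary slackness, y = 0 for the non-binding constraints.
From A_Bᵀ y = c: 5·y_lathe time + 2·y_inspection = 44; 4·y_lathe time + 4·y_inspection = 52.
Solving: y_lathe time = 6, y_inspection = 7.
Shadow price of inspection = 7.

7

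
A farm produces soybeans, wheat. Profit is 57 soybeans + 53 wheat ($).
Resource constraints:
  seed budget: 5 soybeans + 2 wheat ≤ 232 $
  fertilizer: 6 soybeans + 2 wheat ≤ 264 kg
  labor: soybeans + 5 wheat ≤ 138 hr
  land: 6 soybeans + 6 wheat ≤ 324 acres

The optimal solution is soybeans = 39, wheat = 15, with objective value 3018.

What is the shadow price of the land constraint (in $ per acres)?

Check each constraint at x*: seed budget 225/232 (slack 7); fertilizer 264/264 (tight); labor 114/138 (slack 24); land 324/324 (tight).
Since seed budget, labor are not tight, their duals are 0.
Dual feasibility on the basic columns requires 6·y_fertilizer + 6·y_land = 57, 2·y_fertilizer + 6·y_land = 53.
Solving: y_fertilizer = 1, y_land = 8.5.
Shadow price of land = 8.5.

8.5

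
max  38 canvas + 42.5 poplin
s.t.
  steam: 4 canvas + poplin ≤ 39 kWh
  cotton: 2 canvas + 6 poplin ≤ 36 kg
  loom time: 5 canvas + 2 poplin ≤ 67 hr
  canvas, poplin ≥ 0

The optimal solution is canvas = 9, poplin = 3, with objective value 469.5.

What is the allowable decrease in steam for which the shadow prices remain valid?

Binding constraints: steam, cotton. The basis is B = [[4,1],[2,6]] with det 22.
Per unit decrease in steam, x* moves by d = (-0.2727, 0.0909).
The basis stays optimal until canvas reaches 0; allowable decrease = 33 kWh.

33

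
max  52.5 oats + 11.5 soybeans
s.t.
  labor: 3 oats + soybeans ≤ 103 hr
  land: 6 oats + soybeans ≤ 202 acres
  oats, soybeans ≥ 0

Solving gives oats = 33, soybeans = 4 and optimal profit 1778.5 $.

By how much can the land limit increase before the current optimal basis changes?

Binding constraints: labor, land. The basis is B = [[3,1],[6,1]] with det -3.
Per unit increase in land, x* moves by d = (0.3333, -1).
The basis stays optimal until soybeans reaches 0; allowable increase = 4 acres.

4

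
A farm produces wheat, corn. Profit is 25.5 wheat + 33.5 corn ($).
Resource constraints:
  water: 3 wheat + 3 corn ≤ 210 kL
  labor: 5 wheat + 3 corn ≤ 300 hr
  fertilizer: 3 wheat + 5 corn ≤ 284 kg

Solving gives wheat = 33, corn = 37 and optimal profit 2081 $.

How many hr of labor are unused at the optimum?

24

labor used = 5·33 + 3·37 = 276; slack = 300 − 276 = 24.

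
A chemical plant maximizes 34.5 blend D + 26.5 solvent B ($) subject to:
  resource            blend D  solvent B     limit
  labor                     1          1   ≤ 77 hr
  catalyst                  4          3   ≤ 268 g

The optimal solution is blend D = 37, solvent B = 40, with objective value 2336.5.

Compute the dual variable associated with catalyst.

8

Both labor and catalyst are binding at x*.
The binding rows give the dual system: 1·y_labor + 4·y_catalyst = 34.5 and 1·y_labor + 3·y_catalyst = 26.5.
This yields shadow prices y_labor = 2.5, y_catalyst = 8.
Shadow price of catalyst = 8.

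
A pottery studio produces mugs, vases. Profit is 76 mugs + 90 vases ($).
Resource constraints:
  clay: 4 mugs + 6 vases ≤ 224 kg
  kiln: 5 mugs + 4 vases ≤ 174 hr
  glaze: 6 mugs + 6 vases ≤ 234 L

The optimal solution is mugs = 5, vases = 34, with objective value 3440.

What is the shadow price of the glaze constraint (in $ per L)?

8

At the optimum: clay uses 224 of 224 (binding); kiln uses 161 of 174 (slack = 13); glaze uses 234 of 234 (binding).
By complementary slackness, y = 0 for the non-binding constraint.
The binding rows give the dual system: 4·y_clay + 6·y_glaze = 76 and 6·y_clay + 6·y_glaze = 90.
This yields shadow prices y_clay = 7, y_glaze = 8.
Shadow price of glaze = 8.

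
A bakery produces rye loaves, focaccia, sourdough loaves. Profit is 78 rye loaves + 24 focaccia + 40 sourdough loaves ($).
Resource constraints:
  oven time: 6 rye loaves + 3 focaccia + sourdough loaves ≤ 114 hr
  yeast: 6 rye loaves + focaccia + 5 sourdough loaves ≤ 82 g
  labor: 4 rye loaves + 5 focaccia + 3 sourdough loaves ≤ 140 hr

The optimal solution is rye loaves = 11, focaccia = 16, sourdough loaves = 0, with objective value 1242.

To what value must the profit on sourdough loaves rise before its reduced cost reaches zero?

43

Check each constraint at x*: oven time 114/114 (tight); yeast 82/82 (tight); labor 124/140 (slack 16).
Since labor is not tight, its dual is 0.
The binding rows give the dual system: 6·y_oven time + 6·y_yeast = 78 and 3·y_oven time + 1·y_yeast = 24.
→ y_oven time = 5.5 and y_yeast = 7.5.
sourdough loaves enters the basis when its profit ≥ yᵀa₃ = 5.5·1 + 7.5·5 = 43.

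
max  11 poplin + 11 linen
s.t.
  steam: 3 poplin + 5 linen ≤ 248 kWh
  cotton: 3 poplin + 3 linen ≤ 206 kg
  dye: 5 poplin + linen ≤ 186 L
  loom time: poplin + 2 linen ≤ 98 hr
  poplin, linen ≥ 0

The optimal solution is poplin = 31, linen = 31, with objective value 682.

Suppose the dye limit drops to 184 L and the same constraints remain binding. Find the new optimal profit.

Binding: steam and dye. Non-binding: cotton (20 unused), loom time (5 unused).
Slack constraints have shadow price 0 (complementary slackness).
The binding rows give the dual system: 3·y_steam + 5·y_dye = 11 and 5·y_steam + 1·y_dye = 11.
Solving: y_steam = 2, y_dye = 1.
Δz = y_dye·Δb = 1 × (-2) = -2, so new z* = 682 − 2 = 680.

680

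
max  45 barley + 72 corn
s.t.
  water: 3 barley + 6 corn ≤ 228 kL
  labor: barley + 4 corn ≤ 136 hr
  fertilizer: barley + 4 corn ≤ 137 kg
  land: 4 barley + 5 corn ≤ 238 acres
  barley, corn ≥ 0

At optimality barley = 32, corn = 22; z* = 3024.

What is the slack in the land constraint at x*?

land used = 4·32 + 5·22 = 238; slack = 238 − 238 = 0.

0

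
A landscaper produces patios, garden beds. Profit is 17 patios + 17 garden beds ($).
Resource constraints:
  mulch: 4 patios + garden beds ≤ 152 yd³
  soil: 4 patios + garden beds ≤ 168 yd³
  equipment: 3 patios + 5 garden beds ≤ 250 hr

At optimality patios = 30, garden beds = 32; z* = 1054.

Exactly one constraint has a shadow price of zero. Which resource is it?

soil

mulch: 152/152 (binding)
soil: 152/168 (slack 16)
equipment: 250/250 (binding)
By complementary slackness, a constraint with positive slack has shadow price 0 → soil.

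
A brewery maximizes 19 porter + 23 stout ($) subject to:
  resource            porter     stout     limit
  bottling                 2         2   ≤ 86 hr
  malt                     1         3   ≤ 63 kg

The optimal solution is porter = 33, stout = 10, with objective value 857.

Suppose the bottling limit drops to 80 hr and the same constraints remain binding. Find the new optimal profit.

806

Check each constraint at x*: bottling 86/86 (tight); malt 63/63 (tight).
From A_Bᵀ y = c: 2·y_bottling + 1·y_malt = 19; 2·y_bottling + 3·y_malt = 23.
→ y_bottling = 8.5 and y_malt = 2.
Δz = y_bottling·Δb = 8.5 × (-6) = -51, so new z* = 857 − 51 = 806.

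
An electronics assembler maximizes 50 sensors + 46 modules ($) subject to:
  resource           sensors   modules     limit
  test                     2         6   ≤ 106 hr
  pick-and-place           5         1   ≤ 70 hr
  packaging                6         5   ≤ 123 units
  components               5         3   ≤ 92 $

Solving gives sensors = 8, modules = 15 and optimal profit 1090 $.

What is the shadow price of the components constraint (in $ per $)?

0

At the optimum: test uses 106 of 106 (binding); pick-and-place uses 55 of 70 (slack = 15); packaging uses 123 of 123 (binding); components uses 85 of 92 (slack = 7).
Slack constraints have shadow price 0 (complementary slackness).
From A_Bᵀ y = c: 2·y_test + 6·y_packaging = 50; 6·y_test + 5·y_packaging = 46.
→ y_test = 1 and y_packaging = 8.
Shadow price of components = 0.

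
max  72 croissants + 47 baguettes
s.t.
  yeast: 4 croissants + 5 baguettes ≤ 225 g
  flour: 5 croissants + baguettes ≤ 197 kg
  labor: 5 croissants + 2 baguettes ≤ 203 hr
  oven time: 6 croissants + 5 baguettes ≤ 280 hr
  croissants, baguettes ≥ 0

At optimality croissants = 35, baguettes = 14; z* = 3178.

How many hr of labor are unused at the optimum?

labor used = 5·35 + 2·14 = 203; slack = 203 − 203 = 0.

0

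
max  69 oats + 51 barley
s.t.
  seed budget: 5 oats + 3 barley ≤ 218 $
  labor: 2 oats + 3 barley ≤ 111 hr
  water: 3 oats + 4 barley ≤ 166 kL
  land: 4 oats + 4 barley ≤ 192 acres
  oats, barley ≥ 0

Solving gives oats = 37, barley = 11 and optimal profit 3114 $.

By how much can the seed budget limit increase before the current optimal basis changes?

22

Binding constraints: seed budget, land. The basis is B = [[5,3],[4,4]] with det 8.
Per unit increase in seed budget, x* moves by d = (0.5, -0.5).
The basis stays optimal until barley reaches 0; allowable increase = 22 $.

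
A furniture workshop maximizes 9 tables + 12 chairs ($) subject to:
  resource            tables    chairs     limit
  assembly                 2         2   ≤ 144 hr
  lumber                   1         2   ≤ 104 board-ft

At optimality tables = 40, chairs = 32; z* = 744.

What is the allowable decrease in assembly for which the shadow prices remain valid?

Binding constraints: assembly, lumber. The basis is B = [[2,2],[1,2]] with det 2.
Per unit decrease in assembly, x* moves by d = (-1, 0.5).
The basis stays optimal until tables reaches 0; allowable decrease = 40 hr.

40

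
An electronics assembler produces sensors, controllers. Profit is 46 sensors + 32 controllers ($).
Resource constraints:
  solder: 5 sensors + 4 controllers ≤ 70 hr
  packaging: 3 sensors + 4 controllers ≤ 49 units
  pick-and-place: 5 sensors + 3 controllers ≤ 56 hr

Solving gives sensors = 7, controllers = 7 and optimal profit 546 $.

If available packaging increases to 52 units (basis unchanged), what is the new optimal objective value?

At the optimum: solder uses 63 of 70 (slack = 7); packaging uses 49 of 49 (binding); pick-and-place uses 56 of 56 (binding).
By complementary slackness, y = 0 for the non-binding constraint.
Dual feasibility on the basic columns requires 3·y_packaging + 5·y_pick-and-place = 46, 4·y_packaging + 3·y_pick-and-place = 32.
Solving: y_packaging = 2, y_pick-and-place = 8.
Δz = y_packaging·Δb = 2 × (3) = 6, so new z* = 546 + 6 = 552.

552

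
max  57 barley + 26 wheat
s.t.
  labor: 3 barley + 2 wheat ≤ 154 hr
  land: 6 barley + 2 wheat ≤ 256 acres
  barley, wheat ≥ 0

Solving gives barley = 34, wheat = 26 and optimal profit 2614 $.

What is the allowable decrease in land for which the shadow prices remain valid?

Binding constraints: labor, land. The basis is B = [[3,2],[6,2]] with det -6.
Per unit decrease in land, x* moves by d = (-0.3333, 0.5).
The basis stays optimal until barley reaches 0; allowable decrease = 102 acres.

102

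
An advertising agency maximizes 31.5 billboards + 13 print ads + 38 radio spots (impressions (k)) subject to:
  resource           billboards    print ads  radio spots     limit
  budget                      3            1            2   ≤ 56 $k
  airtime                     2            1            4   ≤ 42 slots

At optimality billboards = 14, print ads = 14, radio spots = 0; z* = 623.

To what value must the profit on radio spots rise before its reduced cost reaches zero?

41

Both budget and airtime are binding at x*.
Dual feasibility on the basic columns requires 3·y_budget + 2·y_airtime = 31.5, 1·y_budget + 1·y_airtime = 13.
→ y_budget = 5.5 and y_airtime = 7.5.
radio spots enters the basis when its profit ≥ yᵀa₃ = 5.5·2 + 7.5·4 = 41.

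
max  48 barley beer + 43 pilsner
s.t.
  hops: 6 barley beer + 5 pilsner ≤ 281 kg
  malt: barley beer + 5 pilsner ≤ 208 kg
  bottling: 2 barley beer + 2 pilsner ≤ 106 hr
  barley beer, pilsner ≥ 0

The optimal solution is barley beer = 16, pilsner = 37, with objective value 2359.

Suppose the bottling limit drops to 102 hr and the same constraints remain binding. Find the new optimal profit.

2323

At the optimum: hops uses 281 of 281 (binding); malt uses 201 of 208 (slack = 7); bottling uses 106 of 106 (binding).
Since malt is not tight, its dual is 0.
Dual feasibility on the basic columns requires 6·y_hops + 2·y_bottling = 48, 5·y_hops + 2·y_bottling = 43.
Solving: y_hops = 5, y_bottling = 9.
Δz = y_bottling·Δb = 9 × (-4) = -36, so new z* = 2359 − 36 = 2323.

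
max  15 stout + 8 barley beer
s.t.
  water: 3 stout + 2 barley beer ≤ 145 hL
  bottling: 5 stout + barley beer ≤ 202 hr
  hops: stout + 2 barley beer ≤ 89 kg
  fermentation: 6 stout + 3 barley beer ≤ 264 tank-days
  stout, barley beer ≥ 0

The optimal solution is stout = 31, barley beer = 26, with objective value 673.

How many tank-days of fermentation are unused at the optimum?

0

fermentation used = 6·31 + 3·26 = 264; slack = 264 − 264 = 0.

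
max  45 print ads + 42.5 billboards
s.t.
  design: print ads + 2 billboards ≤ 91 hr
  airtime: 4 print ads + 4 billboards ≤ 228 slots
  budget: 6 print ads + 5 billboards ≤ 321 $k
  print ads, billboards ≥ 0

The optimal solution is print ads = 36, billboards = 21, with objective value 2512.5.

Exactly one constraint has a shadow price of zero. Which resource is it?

design: 78/91 (slack 13)
airtime: 228/228 (binding)
budget: 321/321 (binding)
By complementary slackness, a constraint with positive slack has shadow price 0 → design.

design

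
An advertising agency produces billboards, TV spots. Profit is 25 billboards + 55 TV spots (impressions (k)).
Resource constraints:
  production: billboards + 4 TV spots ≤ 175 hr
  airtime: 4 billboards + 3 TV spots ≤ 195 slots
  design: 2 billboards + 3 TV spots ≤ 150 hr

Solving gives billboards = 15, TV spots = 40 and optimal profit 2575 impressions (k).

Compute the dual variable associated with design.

At the optimum: production uses 175 of 175 (binding); airtime uses 180 of 195 (slack = 15); design uses 150 of 150 (binding).
Slack constraints have shadow price 0 (complementary slackness).
The binding rows give the dual system: 1·y_production + 2·y_design = 25 and 4·y_production + 3·y_design = 55.
This yields shadow prices y_production = 7, y_design = 9.
Shadow price of design = 9.

9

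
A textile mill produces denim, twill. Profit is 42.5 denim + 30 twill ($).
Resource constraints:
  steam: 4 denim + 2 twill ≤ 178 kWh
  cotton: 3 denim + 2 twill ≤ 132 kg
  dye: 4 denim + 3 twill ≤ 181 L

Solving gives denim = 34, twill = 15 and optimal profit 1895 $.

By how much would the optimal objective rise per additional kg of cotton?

Check each constraint at x*: steam 166/178 (slack 12); cotton 132/132 (tight); dye 181/181 (tight).
Since steam is not tight, its dual is 0.
From A_Bᵀ y = c: 3·y_cotton + 4·y_dye = 42.5; 2·y_cotton + 3·y_dye = 30.
Solving: y_cotton = 7.5, y_dye = 5.
Shadow price of cotton = 7.5.

7.5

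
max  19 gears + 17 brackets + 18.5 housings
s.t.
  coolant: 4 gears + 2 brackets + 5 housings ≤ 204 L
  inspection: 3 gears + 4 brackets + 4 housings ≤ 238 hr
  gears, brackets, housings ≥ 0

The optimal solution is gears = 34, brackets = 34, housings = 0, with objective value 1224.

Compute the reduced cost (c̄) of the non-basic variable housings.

Both coolant and inspection are binding at x*.
The binding rows give the dual system: 4·y_coolant + 3·y_inspection = 19 and 2·y_coolant + 4·y_inspection = 17.
→ y_coolant = 2.5 and y_inspection = 3.
Reduced cost of housings: c₃ − yᵀa₃ = 18.5 − (2.5·5 + 3·4) = 18.5 − 24.5 = -6.

-6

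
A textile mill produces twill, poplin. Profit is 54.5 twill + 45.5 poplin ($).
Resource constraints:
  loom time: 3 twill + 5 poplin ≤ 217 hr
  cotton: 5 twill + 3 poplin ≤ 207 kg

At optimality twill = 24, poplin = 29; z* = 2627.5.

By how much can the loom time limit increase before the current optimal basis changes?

128

Binding constraints: loom time, cotton. The basis is B = [[3,5],[5,3]] with det -16.
Per unit increase in loom time, x* moves by d = (-0.1875, 0.3125).
The basis stays optimal until twill reaches 0; allowable increase = 128 hr.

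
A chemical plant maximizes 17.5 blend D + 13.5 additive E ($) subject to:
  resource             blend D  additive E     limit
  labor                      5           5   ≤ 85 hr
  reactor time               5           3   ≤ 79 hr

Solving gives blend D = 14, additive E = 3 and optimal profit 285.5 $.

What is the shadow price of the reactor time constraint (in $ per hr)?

At the optimum: labor uses 85 of 85 (binding); reactor time uses 79 of 79 (binding).
From A_Bᵀ y = c: 5·y_labor + 5·y_reactor time = 17.5; 5·y_labor + 3·y_reactor time = 13.5.
→ y_labor = 1.5 and y_reactor time = 2.
Shadow price of reactor time = 2.

2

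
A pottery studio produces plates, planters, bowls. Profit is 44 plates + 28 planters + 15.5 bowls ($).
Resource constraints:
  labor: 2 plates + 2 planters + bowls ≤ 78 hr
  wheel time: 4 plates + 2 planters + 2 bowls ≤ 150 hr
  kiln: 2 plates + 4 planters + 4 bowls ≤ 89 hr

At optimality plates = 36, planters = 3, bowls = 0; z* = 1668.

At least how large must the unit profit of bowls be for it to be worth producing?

22

Binding: labor and wheel time. Non-binding: kiln (5 unused).
By complementary slackness, y = 0 for the non-binding constraint.
Dual feasibility on the basic columns requires 2·y_labor + 4·y_wheel time = 44, 2·y_labor + 2·y_wheel time = 28.
This yields shadow prices y_labor = 6, y_wheel time = 8.
bowls enters the basis when its profit ≥ yᵀa₃ = 6·1 + 8·2 = 22.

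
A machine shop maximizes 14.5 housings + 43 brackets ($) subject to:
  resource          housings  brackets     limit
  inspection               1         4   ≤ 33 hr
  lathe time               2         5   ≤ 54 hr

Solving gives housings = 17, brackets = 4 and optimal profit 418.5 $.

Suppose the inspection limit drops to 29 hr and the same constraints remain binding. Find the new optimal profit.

400.5

Both inspection and lathe time are binding at x*.
The binding rows give the dual system: 1·y_inspection + 2·y_lathe time = 14.5 and 4·y_inspection + 5·y_lathe time = 43.
This yields shadow prices y_inspection = 4.5, y_lathe time = 5.
Δz = y_inspection·Δb = 4.5 × (-4) = -18, so new z* = 418.5 − 18 = 400.5.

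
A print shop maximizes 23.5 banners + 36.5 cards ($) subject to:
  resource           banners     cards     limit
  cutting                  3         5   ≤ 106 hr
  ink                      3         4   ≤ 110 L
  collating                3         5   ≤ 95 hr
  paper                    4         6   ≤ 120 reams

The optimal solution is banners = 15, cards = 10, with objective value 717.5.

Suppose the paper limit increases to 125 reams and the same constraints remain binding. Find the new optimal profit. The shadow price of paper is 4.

Δb = 5, so new z* = 717.5 + (4)·(5) = 717.5 + 20 = 737.5.

737.5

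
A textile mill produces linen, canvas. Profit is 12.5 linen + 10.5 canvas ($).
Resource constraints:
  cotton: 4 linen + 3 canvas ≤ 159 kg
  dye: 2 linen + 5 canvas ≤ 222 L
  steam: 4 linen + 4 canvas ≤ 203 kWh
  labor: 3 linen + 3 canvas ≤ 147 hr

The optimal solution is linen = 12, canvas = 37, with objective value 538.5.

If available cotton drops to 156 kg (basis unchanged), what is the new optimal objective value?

532.5

Check each constraint at x*: cotton 159/159 (tight); dye 209/222 (slack 13); steam 196/203 (slack 7); labor 147/147 (tight).
Slack constraints have shadow price 0 (complementary slackness).
The binding rows give the dual system: 4·y_cotton + 3·y_labor = 12.5 and 3·y_cotton + 3·y_labor = 10.5.
Solving: y_cotton = 2, y_labor = 1.5.
Δz = y_cotton·Δb = 2 × (-3) = -6, so new z* = 538.5 − 6 = 532.5.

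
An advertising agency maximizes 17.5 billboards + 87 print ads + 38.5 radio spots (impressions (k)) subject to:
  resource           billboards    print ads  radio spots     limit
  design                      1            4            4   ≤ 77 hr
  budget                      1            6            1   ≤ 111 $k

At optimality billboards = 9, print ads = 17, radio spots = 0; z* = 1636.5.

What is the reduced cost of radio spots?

Check each constraint at x*: design 77/77 (tight); budget 111/111 (tight).
From A_Bᵀ y = c: 1·y_design + 1·y_budget = 17.5; 4·y_design + 6·y_budget = 87.
This yields shadow prices y_design = 9, y_budget = 8.5.
Reduced cost of radio spots: c₃ − yᵀa₃ = 38.5 − (9·4 + 8.5·1) = 38.5 − 44.5 = -6.

-6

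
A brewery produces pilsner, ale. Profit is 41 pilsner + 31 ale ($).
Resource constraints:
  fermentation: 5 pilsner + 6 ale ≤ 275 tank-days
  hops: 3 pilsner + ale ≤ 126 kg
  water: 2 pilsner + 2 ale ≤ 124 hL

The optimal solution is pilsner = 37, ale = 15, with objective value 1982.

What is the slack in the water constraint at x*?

20

water used = 2·37 + 2·15 = 104; slack = 124 − 104 = 20.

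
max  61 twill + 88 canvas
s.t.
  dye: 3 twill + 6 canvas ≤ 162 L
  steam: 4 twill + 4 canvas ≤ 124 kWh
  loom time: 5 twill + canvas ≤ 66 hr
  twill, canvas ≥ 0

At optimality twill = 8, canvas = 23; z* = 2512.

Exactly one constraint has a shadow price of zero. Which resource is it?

loom time

dye: 162/162 (binding)
steam: 124/124 (binding)
loom time: 63/66 (slack 3)
By complementary slackness, a constraint with positive slack has shadow price 0 → loom time.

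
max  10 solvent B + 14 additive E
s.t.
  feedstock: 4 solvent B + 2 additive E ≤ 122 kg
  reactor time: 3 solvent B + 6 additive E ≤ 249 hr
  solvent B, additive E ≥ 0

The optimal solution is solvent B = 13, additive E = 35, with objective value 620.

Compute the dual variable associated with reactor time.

2

Both feedstock and reactor time are binding at x*.
The binding rows give the dual system: 4·y_feedstock + 3·y_reactor time = 10 and 2·y_feedstock + 6·y_reactor time = 14.
Solving: y_feedstock = 1, y_reactor time = 2.
Shadow price of reactor time = 2.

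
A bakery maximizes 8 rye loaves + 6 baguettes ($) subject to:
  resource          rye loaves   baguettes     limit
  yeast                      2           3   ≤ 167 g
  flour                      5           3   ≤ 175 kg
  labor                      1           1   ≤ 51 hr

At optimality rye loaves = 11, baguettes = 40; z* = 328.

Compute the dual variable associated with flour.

Check each constraint at x*: yeast 142/167 (slack 25); flour 175/175 (tight); labor 51/51 (tight).
Since yeast is not tight, its dual is 0.
From A_Bᵀ y = c: 5·y_flour + 1·y_labor = 8; 3·y_flour + 1·y_labor = 6.
This yields shadow prices y_flour = 1, y_labor = 3.
Shadow price of flour = 1.

1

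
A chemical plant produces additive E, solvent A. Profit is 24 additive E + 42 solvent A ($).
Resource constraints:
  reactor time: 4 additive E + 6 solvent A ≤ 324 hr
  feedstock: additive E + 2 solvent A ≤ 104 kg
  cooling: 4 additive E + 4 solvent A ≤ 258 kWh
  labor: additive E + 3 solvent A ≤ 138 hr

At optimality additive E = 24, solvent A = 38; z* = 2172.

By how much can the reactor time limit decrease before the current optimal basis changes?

Binding constraints: reactor time, labor. The basis is B = [[4,6],[1,3]] with det 6.
Per unit decrease in reactor time, x* moves by d = (-0.5, 0.1667).
The basis stays optimal until additive E reaches 0; allowable decrease = 48 hr.

48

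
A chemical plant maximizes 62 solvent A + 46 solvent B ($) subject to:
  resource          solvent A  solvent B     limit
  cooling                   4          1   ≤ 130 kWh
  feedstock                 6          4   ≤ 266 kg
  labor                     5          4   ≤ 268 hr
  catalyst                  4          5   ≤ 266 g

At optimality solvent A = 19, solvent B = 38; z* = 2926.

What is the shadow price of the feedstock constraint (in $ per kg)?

9

Binding: feedstock and catalyst. Non-binding: cooling (16 unused), labor (21 unused).
Since cooling, labor are not tight, their duals are 0.
The binding rows give the dual system: 6·y_feedstock + 4·y_catalyst = 62 and 4·y_feedstock + 5·y_catalyst = 46.
This yields shadow prices y_feedstock = 9, y_catalyst = 2.
Shadow price of feedstock = 9.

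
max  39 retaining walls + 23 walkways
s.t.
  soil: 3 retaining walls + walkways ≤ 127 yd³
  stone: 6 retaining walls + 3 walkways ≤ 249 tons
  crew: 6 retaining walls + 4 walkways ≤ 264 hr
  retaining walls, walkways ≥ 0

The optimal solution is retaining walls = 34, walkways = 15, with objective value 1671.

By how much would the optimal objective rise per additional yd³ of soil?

0

Check each constraint at x*: soil 117/127 (slack 10); stone 249/249 (tight); crew 264/264 (tight).
By complementary slackness, y = 0 for the non-binding constraint.
The binding rows give the dual system: 6·y_stone + 6·y_crew = 39 and 3·y_stone + 4·y_crew = 23.
Solving: y_stone = 3, y_crew = 3.5.
Shadow price of soil = 0.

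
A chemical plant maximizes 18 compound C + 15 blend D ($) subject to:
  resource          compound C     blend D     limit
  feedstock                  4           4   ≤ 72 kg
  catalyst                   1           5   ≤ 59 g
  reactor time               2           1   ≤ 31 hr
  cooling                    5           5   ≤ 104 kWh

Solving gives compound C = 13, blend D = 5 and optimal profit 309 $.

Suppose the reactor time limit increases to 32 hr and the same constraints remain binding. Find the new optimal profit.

312

Check each constraint at x*: feedstock 72/72 (tight); catalyst 38/59 (slack 21); reactor time 31/31 (tight); cooling 90/104 (slack 14).
Since catalyst, cooling are not tight, their duals are 0.
The binding rows give the dual system: 4·y_feedstock + 2·y_reactor time = 18 and 4·y_feedstock + 1·y_reactor time = 15.
Solving: y_feedstock = 3, y_reactor time = 3.
Δz = y_reactor time·Δb = 3 × (1) = 3, so new z* = 309 + 3 = 312.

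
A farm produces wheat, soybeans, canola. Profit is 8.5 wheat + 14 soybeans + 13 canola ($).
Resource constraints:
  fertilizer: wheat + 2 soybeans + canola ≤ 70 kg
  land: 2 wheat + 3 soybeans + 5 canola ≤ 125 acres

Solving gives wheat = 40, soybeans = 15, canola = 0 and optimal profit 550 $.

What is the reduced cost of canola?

At the optimum: fertilizer uses 70 of 70 (binding); land uses 125 of 125 (binding).
From A_Bᵀ y = c: 1·y_fertilizer + 2·y_land = 8.5; 2·y_fertilizer + 3·y_land = 14.
This yields shadow prices y_fertilizer = 2.5, y_land = 3.
Reduced cost of canola: c₃ − yᵀa₃ = 13 − (2.5·1 + 3·5) = 13 − 17.5 = -4.5.

-4.5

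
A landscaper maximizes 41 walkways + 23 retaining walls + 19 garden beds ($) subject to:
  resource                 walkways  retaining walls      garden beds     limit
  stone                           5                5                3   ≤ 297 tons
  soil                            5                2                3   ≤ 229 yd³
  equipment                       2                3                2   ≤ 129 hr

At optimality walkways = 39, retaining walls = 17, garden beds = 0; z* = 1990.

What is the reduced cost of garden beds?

-8

Binding: soil and equipment. Non-binding: stone (17 unused).
Since stone is not tight, its dual is 0.
From A_Bᵀ y = c: 5·y_soil + 2·y_equipment = 41; 2·y_soil + 3·y_equipment = 23.
Solving: y_soil = 7, y_equipment = 3.
Reduced cost of garden beds: c₃ − yᵀa₃ = 19 − (7·3 + 3·2) = 19 − 27 = -8.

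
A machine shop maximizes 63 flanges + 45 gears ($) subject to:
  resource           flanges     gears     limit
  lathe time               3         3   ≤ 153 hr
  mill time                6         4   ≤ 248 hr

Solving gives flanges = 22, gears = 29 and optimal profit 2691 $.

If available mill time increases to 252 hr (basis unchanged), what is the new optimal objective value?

2727

At the optimum: lathe time uses 153 of 153 (binding); mill time uses 248 of 248 (binding).
Dual feasibility on the basic columns requires 3·y_lathe time + 6·y_mill time = 63, 3·y_lathe time + 4·y_mill time = 45.
→ y_lathe time = 3 and y_mill time = 9.
Δz = y_mill time·Δb = 9 × (4) = 36, so new z* = 2691 + 36 = 2727.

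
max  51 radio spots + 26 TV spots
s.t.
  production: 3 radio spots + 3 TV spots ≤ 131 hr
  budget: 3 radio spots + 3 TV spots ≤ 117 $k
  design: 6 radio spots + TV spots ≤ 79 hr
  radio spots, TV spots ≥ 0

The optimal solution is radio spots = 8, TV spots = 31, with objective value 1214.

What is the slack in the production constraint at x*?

14

production used = 3·8 + 3·31 = 117; slack = 131 − 117 = 14.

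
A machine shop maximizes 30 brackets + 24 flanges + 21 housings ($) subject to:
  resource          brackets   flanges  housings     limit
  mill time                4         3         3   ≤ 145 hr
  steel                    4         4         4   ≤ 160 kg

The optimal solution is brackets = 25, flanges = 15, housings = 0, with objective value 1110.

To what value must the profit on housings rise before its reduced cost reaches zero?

24

At the optimum: mill time uses 145 of 145 (binding); steel uses 160 of 160 (binding).
Dual feasibility on the basic columns requires 4·y_mill time + 4·y_steel = 30, 3·y_mill time + 4·y_steel = 24.
This yields shadow prices y_mill time = 6, y_steel = 1.5.
housings enters the basis when its profit ≥ yᵀa₃ = 6·3 + 1.5·4 = 24.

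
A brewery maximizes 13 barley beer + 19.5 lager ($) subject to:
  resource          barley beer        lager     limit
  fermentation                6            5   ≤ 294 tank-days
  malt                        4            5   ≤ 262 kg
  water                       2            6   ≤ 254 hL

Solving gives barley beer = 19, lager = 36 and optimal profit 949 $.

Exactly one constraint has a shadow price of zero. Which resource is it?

fermentation: 294/294 (binding)
malt: 256/262 (slack 6)
water: 254/254 (binding)
By complementary slackness, a constraint with positive slack has shadow price 0 → malt.

malt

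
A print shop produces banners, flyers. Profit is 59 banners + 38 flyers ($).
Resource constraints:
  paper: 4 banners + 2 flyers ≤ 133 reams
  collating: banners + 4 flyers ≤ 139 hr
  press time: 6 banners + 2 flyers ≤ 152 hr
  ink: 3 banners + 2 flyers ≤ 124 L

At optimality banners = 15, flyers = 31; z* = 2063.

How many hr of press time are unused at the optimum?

press time used = 6·15 + 2·31 = 152; slack = 152 − 152 = 0.

0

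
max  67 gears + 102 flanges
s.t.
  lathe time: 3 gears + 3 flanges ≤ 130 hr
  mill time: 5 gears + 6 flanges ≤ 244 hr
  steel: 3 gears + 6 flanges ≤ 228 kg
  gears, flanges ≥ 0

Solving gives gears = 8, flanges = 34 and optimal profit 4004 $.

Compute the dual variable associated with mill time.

At the optimum: lathe time uses 126 of 130 (slack = 4); mill time uses 244 of 244 (binding); steel uses 228 of 228 (binding).
Since lathe time is not tight, its dual is 0.
From A_Bᵀ y = c: 5·y_mill time + 3·y_steel = 67; 6·y_mill time + 6·y_steel = 102.
Solving: y_mill time = 8, y_steel = 9.
Shadow price of mill time = 8.

8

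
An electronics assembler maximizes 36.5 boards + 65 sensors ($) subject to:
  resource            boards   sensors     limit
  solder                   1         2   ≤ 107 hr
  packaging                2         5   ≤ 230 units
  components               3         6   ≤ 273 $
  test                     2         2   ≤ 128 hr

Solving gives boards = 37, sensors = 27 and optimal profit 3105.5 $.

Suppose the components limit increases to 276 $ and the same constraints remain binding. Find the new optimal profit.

3134

Check each constraint at x*: solder 91/107 (slack 16); packaging 209/230 (slack 21); components 273/273 (tight); test 128/128 (tight).
Since solder, packaging are not tight, their duals are 0.
Dual feasibility on the basic columns requires 3·y_components + 2·y_test = 36.5, 6·y_components + 2·y_test = 65.
→ y_components = 9.5 and y_test = 4.
Δz = y_components·Δb = 9.5 × (3) = 28.5, so new z* = 3105.5 + 28.5 = 3134.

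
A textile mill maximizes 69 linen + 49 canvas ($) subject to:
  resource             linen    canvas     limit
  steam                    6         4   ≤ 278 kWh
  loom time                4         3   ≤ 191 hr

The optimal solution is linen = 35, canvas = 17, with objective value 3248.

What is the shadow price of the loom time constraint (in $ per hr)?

Check each constraint at x*: steam 278/278 (tight); loom time 191/191 (tight).
The binding rows give the dual system: 6·y_steam + 4·y_loom time = 69 and 4·y_steam + 3·y_loom time = 49.
→ y_steam = 5.5 and y_loom time = 9.
Shadow price of loom time = 9.

9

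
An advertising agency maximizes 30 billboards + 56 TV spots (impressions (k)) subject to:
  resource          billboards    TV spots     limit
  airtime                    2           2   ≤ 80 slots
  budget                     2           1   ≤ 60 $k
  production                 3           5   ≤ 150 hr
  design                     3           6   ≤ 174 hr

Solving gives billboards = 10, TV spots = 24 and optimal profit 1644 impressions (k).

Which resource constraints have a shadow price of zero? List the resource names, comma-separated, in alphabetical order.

airtime: 68/80 (slack 12)
budget: 44/60 (slack 16)
production: 150/150 (binding)
design: 174/174 (binding)
By complementary slackness, a constraint with positive slack has shadow price 0 → airtime, budget.

airtime, budget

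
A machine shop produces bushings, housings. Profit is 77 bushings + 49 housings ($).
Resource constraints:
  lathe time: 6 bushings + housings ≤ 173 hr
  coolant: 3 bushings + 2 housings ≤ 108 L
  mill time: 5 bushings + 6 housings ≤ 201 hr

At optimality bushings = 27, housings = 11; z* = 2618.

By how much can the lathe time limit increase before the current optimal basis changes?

19.375

Binding constraints: lathe time, mill time. The basis is B = [[6,1],[5,6]] with det 31.
Per unit increase in lathe time, x* moves by d = (0.1935, -0.1613).
The basis stays optimal until coolant becomes binding; allowable increase = 19.375 hr.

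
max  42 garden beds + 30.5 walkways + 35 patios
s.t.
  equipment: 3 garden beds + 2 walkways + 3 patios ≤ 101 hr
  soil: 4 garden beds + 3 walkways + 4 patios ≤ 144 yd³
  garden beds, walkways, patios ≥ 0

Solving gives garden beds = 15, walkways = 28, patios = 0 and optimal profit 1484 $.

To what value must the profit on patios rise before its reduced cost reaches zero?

Both equipment and soil are binding at x*.
Dual feasibility on the basic columns requires 3·y_equipment + 4·y_soil = 42, 2·y_equipment + 3·y_soil = 30.5.
→ y_equipment = 4 and y_soil = 7.5.
patios enters the basis when its profit ≥ yᵀa₃ = 4·3 + 7.5·4 = 42.

42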